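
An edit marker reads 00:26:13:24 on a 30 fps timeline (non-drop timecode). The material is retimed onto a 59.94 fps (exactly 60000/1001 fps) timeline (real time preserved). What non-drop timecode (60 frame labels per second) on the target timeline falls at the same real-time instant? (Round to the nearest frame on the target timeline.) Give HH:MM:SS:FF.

00:26:12:14

Source frame index: (0×3600 + 26×60 + 13) × 30 + 24 = 47214.
Real time: 47214 / (30) = 7869/5 s.
Target frame: (7869/5) × (60000/1001) = 94428000/1001 ≈ 94333.666 → 94334.
At 60 labels/s: frame 94334 → 00:26:12:14.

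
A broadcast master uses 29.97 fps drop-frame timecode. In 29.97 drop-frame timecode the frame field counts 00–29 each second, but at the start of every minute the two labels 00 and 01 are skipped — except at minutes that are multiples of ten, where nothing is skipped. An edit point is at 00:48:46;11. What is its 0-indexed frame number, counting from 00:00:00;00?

87703

Complete 10-minute blocks: 4, each 17982 frames → 71928.
Remaining 8 whole minutes in the current block: 1800 + 7 × 1798 = 14386 frames.
Within the current minute: 46 × 30 + 11 − 2 = 1389 (labels ;00/;01 skipped at this minute). Total = 71928 + 14386 + 1389 = 87703.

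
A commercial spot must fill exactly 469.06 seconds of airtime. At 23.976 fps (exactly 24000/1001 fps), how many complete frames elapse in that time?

11246 frames

Frames = 469.06 × 24000/1001 = 11257440/1001 ≈ 11246.1938.
Complete frames: 11246.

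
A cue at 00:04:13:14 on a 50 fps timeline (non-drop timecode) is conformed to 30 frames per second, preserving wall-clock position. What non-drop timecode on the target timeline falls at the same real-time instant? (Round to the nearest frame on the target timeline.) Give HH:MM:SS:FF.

00:04:13:08

Source frame index: (0×3600 + 4×60 + 13) × 50 + 14 = 12664.
Real time: 12664 / (50) = 6332/25 s.
Target frame: (6332/25) × (30) = 37992/5 ≈ 7598.400 → 7598.
At 30 labels/s: frame 7598 → 00:04:13:08.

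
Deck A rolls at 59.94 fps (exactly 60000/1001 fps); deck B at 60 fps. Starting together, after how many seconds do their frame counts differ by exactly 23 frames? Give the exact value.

The gap grows by |60 − 60000/1001| = 60/1001 frames per second.
Time for a 23-frame gap: 23 ÷ (60/1001) = 23023/60 s.

23023/60 seconds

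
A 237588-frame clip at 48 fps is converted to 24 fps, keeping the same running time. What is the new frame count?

118794 frames

Target frames = source frames × (target rate / source rate) = 237588 × (24)/(48) = 237588 × 1/2 = 118794.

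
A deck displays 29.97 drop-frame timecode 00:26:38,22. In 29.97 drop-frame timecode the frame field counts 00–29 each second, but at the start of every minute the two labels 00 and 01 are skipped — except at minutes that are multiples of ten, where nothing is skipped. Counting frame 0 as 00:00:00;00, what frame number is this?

Complete 10-minute blocks: 2, each 17982 frames → 35964.
Remaining 6 whole minutes in the current block: 1800 + 5 × 1798 = 10790 frames.
Within the current minute: 38 × 30 + 22 − 2 = 1160 (labels ;00/;01 skipped at this minute). Total = 35964 + 10790 + 1160 = 47914.

47914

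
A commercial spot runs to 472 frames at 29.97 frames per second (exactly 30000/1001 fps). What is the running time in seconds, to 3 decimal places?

15.749 seconds

Running time = 472 × 1001/30000 = 59059/3750 s ≈ 15.749 s.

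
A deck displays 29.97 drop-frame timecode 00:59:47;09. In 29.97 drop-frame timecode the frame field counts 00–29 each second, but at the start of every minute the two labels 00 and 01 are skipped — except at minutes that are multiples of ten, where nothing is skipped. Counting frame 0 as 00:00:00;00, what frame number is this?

As if non-drop at 30 labels/s: (0 × 3600 + 59 × 60 + 47) × 30 + 9 = 107619.
Minute boundaries passed: 59; those not divisible by 10: 59 − 5 = 54; dropped labels = 2 × 54 = 108.
Actual frame index = 107619 − 108 = 107511.

107511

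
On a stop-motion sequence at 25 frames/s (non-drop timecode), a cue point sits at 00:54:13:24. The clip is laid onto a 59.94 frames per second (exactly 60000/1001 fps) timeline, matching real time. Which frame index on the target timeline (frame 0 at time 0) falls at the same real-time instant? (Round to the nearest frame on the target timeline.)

frame 195043

Source frame index: (0×3600 + 54×60 + 13) × 25 + 24 = 81349.
Real time: 81349 / (25) = 81349/25 s.
Target frame: (81349/25) × (60000/1001) = 195237600/1001 ≈ 195042.557 → 195043.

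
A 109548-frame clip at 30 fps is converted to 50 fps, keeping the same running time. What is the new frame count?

182580 frames

Frames at target rate = 109548 × (50) / (30) = 182580.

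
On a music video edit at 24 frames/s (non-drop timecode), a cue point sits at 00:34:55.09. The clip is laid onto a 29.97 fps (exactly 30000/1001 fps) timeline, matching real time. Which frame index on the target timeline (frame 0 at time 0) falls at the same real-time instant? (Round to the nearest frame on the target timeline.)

frame 62798

Source frame index: (0×3600 + 34×60 + 55) × 24 + 9 = 50289.
Real time: 50289 / (24) = 16763/8 s.
Target frame: (16763/8) × (30000/1001) = 62861250/1001 ≈ 62798.452 → 62798.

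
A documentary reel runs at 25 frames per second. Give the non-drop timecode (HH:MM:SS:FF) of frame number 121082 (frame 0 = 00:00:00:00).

121082 ÷ 25 = 4843 full seconds, remainder 7 frames.
4843 s = 1 h 20 min 43 s.
Timecode: 01:20:43:07.

01:20:43:07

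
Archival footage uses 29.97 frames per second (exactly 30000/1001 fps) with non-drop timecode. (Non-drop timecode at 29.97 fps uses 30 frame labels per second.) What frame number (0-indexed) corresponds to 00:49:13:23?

Total seconds to the label: (0 × 3600 + 49 × 60 + 13) = 2953.
Frame index = 2953 × 30 + 23 = 88613.

frame 88613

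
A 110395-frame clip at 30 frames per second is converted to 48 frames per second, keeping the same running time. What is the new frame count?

176632 frames

Target frames = source frames × (target rate / source rate) = 110395 × (48)/(30) = 110395 × 8/5 = 176632.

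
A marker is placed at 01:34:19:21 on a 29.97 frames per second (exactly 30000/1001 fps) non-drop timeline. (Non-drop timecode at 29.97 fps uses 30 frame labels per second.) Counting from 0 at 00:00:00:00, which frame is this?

Total seconds to the label: (1 × 3600 + 34 × 60 + 19) = 5659.
Frame index = 5659 × 30 + 21 = 169791.

frame 169791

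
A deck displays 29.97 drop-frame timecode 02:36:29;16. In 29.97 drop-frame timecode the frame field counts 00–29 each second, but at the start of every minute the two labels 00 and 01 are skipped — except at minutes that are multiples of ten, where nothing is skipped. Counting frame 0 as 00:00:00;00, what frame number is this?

Complete 10-minute blocks: 15, each 17982 frames → 269730.
Remaining 6 whole minutes in the current block: 1800 + 5 × 1798 = 10790 frames.
Within the current minute: 29 × 30 + 16 − 2 = 884 (labels ;00/;01 skipped at this minute). Total = 269730 + 10790 + 884 = 281404.

281404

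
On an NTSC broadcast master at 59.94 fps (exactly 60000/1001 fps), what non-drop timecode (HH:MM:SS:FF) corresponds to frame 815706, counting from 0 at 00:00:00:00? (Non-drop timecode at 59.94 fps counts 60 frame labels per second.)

815706 ÷ 60 = 13595 full seconds, remainder 6 frames.
13595 s = 3 h 46 min 35 s.
Timecode: 03:46:35:06.

03:46:35:06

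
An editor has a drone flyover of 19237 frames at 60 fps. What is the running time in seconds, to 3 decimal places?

320.617 seconds

Running time = 19237 × 1/60 = 19237/60 s ≈ 320.617 s.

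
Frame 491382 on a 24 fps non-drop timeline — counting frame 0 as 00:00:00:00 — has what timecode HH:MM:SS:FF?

491382 ÷ 24 = 20474 full seconds, remainder 6 frames.
20474 s = 5 h 41 min 14 s.
Timecode: 05:41:14:06.

05:41:14:06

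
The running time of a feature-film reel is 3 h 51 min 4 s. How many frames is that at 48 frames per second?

3 h 51 min 4 s = 13864 s.
Frames = 13864 × 48 = 665472.

665472 frames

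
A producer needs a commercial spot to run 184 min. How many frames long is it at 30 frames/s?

331200 frames

184 min = 11040 s.
Frames = 11040 × 30 = 331200.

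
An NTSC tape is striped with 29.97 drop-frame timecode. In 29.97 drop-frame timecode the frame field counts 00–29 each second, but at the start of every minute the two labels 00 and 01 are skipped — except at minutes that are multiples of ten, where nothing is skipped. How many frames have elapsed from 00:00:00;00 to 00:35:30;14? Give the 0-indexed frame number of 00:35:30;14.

63850

Complete 10-minute blocks: 3, each 17982 frames → 53946.
Remaining 5 whole minutes in the current block: 1800 + 4 × 1798 = 8992 frames.
Within the current minute: 30 × 30 + 14 − 2 = 912 (labels ;00/;01 skipped at this minute). Total = 53946 + 8992 + 912 = 63850.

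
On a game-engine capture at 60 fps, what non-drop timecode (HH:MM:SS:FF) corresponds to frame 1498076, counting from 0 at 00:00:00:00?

06:56:07:56

1498076 ÷ 60 = 24967 full seconds, remainder 56 frames.
24967 s = 6 h 56 min 7 s.
Timecode: 06:56:07:56.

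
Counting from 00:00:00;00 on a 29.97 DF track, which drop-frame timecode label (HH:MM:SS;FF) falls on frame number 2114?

Each 10-minute DF block holds 10 × 60 × 30 − 9 × 2 = 17982 frames. 2114 ÷ 17982 → 0 full blocks, remainder 2114.
Within the partial block the first minute is 1800 frames and each further minute 1798, so 1 further minute boundary passed. Total skipped labels = 18 × 0 + 2 × 1 = 2.
Non-drop label index = 2114 + 2 = 2116; at 30 labels/s that is 00:01:10:16, i.e. DF 00:01:10;16.

00:01:10;16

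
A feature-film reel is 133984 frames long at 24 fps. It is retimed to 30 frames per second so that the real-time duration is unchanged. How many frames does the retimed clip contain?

Target frames = source frames × (target rate / source rate) = 133984 × (30)/(24) = 133984 × 5/4 = 167480.

167480 frames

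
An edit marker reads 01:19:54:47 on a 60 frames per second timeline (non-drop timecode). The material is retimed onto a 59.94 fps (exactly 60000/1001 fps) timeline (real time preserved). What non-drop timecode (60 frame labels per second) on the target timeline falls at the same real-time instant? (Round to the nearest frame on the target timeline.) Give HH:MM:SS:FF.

Source frame index: (1×3600 + 19×60 + 54) × 60 + 47 = 287687.
Real time: 287687 / (60) = 287687/60 s.
Target frame: (287687/60) × (60000/1001) = 287687000/1001 ≈ 287399.600 → 287400.
At 60 labels/s: frame 287400 → 01:19:50:00.

01:19:50:00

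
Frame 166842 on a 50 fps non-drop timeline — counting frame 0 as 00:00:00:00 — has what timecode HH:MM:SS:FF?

166842 ÷ 50 = 3336 full seconds, remainder 42 frames.
3336 s = 0 h 55 min 36 s.
Timecode: 00:55:36:42.

00:55:36:42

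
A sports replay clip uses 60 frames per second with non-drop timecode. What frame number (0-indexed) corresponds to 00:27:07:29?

Total seconds to the label: (0 × 3600 + 27 × 60 + 7) = 1627.
Frame index = 1627 × 60 + 29 = 97649.

frame 97649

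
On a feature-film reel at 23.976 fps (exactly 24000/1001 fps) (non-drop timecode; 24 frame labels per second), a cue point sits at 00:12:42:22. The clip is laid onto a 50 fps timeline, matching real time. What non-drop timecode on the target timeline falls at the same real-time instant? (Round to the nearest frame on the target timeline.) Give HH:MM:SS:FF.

Source frame index: (0×3600 + 12×60 + 42) × 24 + 22 = 18310.
Real time: 18310 / (24000/1001) = 1832831/2400 s.
Target frame: (1832831/2400) × (50) = 1832831/48 ≈ 38183.979 → 38184.
At 50 labels/s: frame 38184 → 00:12:43:34.

00:12:43:34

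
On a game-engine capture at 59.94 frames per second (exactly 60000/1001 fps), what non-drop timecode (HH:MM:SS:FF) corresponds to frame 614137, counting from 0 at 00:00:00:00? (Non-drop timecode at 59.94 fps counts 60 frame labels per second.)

02:50:35:37

614137 ÷ 60 = 10235 full seconds, remainder 37 frames.
10235 s = 2 h 50 min 35 s.
Timecode: 02:50:35:37.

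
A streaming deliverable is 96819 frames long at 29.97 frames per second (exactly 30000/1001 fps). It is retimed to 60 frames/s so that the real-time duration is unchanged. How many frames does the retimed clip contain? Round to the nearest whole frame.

193832 frames

Frames at target rate = 96819 × (60) / (30000/1001) = 96915819/500 ≈ 193831.638.
Nearest whole frame: 193832.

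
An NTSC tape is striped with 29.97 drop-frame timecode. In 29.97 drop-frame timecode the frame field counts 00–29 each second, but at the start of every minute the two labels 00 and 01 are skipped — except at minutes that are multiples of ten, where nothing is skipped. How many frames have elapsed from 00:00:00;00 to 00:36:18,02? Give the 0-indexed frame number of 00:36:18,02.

65276

Complete 10-minute blocks: 3, each 17982 frames → 53946.
Remaining 6 whole minutes in the current block: 1800 + 5 × 1798 = 10790 frames.
Within the current minute: 18 × 30 + 2 − 2 = 540 (labels ;00/;01 skipped at this minute). Total = 53946 + 10790 + 540 = 65276.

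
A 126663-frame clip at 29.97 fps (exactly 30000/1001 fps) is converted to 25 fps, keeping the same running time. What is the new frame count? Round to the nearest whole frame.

105658 frames

Frames at target rate = 126663 × (25) / (30000/1001) = 42263221/400 ≈ 105658.053.
Nearest whole frame: 105658.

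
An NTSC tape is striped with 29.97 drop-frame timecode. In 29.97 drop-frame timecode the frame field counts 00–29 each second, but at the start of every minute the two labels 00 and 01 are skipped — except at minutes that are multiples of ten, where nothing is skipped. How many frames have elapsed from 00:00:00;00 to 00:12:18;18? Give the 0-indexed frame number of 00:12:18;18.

Complete 10-minute blocks: 1, each 17982 frames → 17982.
Remaining 2 whole minutes in the current block: 1800 + 1 × 1798 = 3598 frames.
Within the current minute: 18 × 30 + 18 − 2 = 556 (labels ;00/;01 skipped at this minute). Total = 17982 + 3598 + 556 = 22136.

22136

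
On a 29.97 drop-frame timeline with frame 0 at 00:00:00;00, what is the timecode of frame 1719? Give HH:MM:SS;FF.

00:00:57;09

Each 10-minute DF block holds 10 × 60 × 30 − 9 × 2 = 17982 frames. 1719 ÷ 17982 → 0 full blocks, remainder 1719.
Within the partial block the first minute is 1800 frames and each further minute 1798, so 0 further minute boundaries passed. Total skipped labels = 18 × 0 + 2 × 0 = 0.
Non-drop label index = 1719 + 0 = 1719; at 30 labels/s that is 00:00:57:09, i.e. DF 00:00:57;09.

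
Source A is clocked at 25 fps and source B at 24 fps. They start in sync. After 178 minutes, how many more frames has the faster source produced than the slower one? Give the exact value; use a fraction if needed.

10680 frames

178 min = 10680 s.
A emits 25 × 10680 = 267000 frames; B emits 24 × 10680 = 256320.
Difference = 10680 frames; B is behind A.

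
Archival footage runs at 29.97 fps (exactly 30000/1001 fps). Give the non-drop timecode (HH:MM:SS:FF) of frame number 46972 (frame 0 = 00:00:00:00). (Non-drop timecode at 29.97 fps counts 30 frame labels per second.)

00:26:05:22

46972 ÷ 30 = 1565 full seconds, remainder 22 frames.
1565 s = 0 h 26 min 5 s.
Timecode: 00:26:05:22.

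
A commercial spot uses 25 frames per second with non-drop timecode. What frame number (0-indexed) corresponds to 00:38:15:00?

Total seconds to the label: (0 × 3600 + 38 × 60 + 15) = 2295.
Frame index = 2295 × 25 + 0 = 57375.

frame 57375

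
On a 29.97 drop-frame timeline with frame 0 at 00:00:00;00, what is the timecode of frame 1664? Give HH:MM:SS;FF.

Each 10-minute DF block holds 10 × 60 × 30 − 9 × 2 = 17982 frames. 1664 ÷ 17982 → 0 full blocks, remainder 1664.
Within the partial block the first minute is 1800 frames and each further minute 1798, so 0 further minute boundaries passed. Total skipped labels = 18 × 0 + 2 × 0 = 0.
Non-drop label index = 1664 + 0 = 1664; at 30 labels/s that is 00:00:55:14, i.e. DF 00:00:55;14.

00:00:55;14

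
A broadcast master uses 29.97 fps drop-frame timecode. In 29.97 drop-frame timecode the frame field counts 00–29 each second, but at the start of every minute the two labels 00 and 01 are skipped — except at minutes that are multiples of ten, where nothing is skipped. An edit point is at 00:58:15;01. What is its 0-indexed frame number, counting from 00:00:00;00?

104745

Complete 10-minute blocks: 5, each 17982 frames → 89910.
Remaining 8 whole minutes in the current block: 1800 + 7 × 1798 = 14386 frames.
Within the current minute: 15 × 30 + 1 − 2 = 449 (labels ;00/;01 skipped at this minute). Total = 89910 + 14386 + 449 = 104745.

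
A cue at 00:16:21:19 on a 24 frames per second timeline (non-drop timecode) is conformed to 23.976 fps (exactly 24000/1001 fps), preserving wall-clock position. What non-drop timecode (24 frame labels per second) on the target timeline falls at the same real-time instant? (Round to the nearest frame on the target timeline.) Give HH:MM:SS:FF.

Source frame index: (0×3600 + 16×60 + 21) × 24 + 19 = 23563.
Real time: 23563 / (24) = 23563/24 s.
Target frame: (23563/24) × (24000/1001) = 23563000/1001 ≈ 23539.461 → 23539.
At 24 labels/s: frame 23539 → 00:16:20:19.

00:16:20:19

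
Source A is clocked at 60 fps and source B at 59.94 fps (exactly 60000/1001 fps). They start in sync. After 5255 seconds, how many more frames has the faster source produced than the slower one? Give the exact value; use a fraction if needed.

315300/1001 frames

A emits 60 × 5255 = 315300 frames; B emits 60000/1001 × 5255 = 315300000/1001.
Difference = 315300/1001 frames (≈ 314.9850); B is behind A.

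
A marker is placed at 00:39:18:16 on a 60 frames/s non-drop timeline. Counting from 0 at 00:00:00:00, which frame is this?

Total seconds to the label: (0 × 3600 + 39 × 60 + 18) = 2358.
Frame index = 2358 × 60 + 16 = 141496.

141496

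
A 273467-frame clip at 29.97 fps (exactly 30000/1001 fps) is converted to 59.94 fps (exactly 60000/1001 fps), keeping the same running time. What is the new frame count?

Target frames = source frames × (target rate / source rate) = 273467 × (60000/1001)/(30000/1001) = 273467 × 2 = 546934.

546934 frames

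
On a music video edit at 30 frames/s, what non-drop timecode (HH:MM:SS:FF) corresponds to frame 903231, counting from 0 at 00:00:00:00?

903231 ÷ 30 = 30107 full seconds, remainder 21 frames.
30107 s = 8 h 21 min 47 s.
Timecode: 08:21:47:21.

08:21:47:21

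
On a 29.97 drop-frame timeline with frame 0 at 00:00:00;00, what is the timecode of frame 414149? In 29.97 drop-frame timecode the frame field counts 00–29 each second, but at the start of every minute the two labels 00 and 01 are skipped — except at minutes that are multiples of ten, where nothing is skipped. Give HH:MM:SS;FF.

Ten DF minutes hold 17982 frames, so frame 414149 lies in block 23 (frames 413586–431567) with 563 frames into that block.
The block's first minute is 1800 frames and the rest 1798 each; 563 frames reaches minute 0, so 23 × 18 + 0 × 2 = 414 labels have been skipped so far.
Adding those back, label number 414149 + 414 = 414563 at 30 labels/s is 13818 s + 23 f = 3 h 50 min 18 s frame 23, i.e. 03:50:18;23.

03:50:18;23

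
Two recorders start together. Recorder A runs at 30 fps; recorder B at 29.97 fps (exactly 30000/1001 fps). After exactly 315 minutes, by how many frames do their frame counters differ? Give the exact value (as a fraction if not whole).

315 min = 18900 s.
A emits 30 × 18900 = 567000 frames; B emits 30000/1001 × 18900 = 81000000/143.
Difference = 81000/143 frames (≈ 566.4336); B is behind A.

81000/143 frames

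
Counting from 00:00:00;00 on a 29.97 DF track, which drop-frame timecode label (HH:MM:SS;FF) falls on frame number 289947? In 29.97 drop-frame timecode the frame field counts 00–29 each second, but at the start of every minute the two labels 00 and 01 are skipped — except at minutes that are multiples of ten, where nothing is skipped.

02:41:14;17

Ten DF minutes hold 17982 frames, so frame 289947 lies in block 16 (frames 287712–305693) with 2235 frames into that block.
The block's first minute is 1800 frames and the rest 1798 each; 2235 frames reaches minute 1, so 16 × 18 + 1 × 2 = 290 labels have been skipped so far.
Adding those back, label number 289947 + 290 = 290237 at 30 labels/s is 9674 s + 17 f = 2 h 41 min 14 s frame 17, i.e. 02:41:14;17.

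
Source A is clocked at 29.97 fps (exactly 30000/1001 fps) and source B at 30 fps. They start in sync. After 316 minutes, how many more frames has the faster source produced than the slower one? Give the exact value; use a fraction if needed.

316 min = 18960 s.
A emits 30000/1001 × 18960 = 568800000/1001 frames; B emits 30 × 18960 = 568800.
Difference = 568800/1001 frames (≈ 568.2318); B is ahead of A.

568800/1001 frames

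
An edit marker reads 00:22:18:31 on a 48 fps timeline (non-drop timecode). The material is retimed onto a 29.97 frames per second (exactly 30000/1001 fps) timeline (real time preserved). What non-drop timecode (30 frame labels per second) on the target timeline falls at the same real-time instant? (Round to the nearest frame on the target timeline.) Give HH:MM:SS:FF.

Source frame index: (0×3600 + 22×60 + 18) × 48 + 31 = 64255.
Real time: 64255 / (48) = 64255/48 s.
Target frame: (64255/48) × (30000/1001) = 40159375/1001 ≈ 40119.256 → 40119.
At 30 labels/s: frame 40119 → 00:22:17:09.

00:22:17:09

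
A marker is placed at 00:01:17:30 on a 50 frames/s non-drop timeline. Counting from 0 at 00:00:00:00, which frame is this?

3880

Total seconds to the label: (0 × 3600 + 1 × 60 + 17) = 77.
Frame index = 77 × 50 + 30 = 3880.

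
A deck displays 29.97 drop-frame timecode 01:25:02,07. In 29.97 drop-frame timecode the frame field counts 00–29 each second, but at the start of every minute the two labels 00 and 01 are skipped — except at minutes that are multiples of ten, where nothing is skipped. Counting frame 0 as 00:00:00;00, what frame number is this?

152913

Complete 10-minute blocks: 8, each 17982 frames → 143856.
Remaining 5 whole minutes in the current block: 1800 + 4 × 1798 = 8992 frames.
Within the current minute: 2 × 30 + 7 − 2 = 65 (labels ;00/;01 skipped at this minute). Total = 143856 + 8992 + 65 = 152913.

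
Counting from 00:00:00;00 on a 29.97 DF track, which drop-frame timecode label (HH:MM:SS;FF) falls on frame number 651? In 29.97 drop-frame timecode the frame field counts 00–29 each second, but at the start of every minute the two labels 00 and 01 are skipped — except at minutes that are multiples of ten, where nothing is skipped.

00:00:21;21

Ten DF minutes hold 17982 frames, so frame 651 lies in block 0 (frames 0–17981) with 651 frames into that block.
The block's first minute is 1800 frames and the rest 1798 each; 651 frames reaches minute 0, so 0 × 18 + 0 × 2 = 0 labels have been skipped so far.
Adding those back, label number 651 + 0 = 651 at 30 labels/s is 21 s + 21 f = 0 h 0 min 21 s frame 21, i.e. 00:00:21;21.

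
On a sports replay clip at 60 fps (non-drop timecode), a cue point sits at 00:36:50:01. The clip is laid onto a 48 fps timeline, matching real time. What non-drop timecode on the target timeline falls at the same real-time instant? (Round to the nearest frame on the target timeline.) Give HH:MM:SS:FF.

00:36:50:01

Source frame index: (0×3600 + 36×60 + 50) × 60 + 1 = 132601.
Real time: 132601 / (60) = 132601/60 s.
Target frame: (132601/60) × (48) = 530404/5 ≈ 106080.800 → 106081.
At 48 labels/s: frame 106081 → 00:36:50:01.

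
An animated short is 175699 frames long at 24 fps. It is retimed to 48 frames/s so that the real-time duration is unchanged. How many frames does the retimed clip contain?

351398 frames

Frames at target rate = 175699 × (48) / (24) = 351398.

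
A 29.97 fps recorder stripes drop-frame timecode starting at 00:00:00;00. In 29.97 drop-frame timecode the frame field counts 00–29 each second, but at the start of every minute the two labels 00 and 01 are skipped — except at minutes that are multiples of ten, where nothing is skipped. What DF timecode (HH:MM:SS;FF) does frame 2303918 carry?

21:21:14;04

Each 10-minute DF block holds 10 × 60 × 30 − 9 × 2 = 17982 frames. 2303918 ÷ 17982 → 128 full blocks, remainder 2222.
Within the partial block the first minute is 1800 frames and each further minute 1798, so 1 further minute boundary passed. Total skipped labels = 18 × 128 + 2 × 1 = 2306.
Non-drop label index = 2303918 + 2306 = 2306224; at 30 labels/s that is 21:21:14:04, i.e. DF 21:21:14;04.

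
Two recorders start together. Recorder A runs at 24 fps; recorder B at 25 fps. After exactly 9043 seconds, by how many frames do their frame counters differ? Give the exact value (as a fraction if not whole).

9043 frames

A emits 24 × 9043 = 217032 frames; B emits 25 × 9043 = 226075.
Difference = 9043 frames; B is ahead of A.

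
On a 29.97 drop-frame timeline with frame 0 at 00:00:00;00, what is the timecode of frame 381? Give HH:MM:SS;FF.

Each 10-minute DF block holds 10 × 60 × 30 − 9 × 2 = 17982 frames. 381 ÷ 17982 → 0 full blocks, remainder 381.
Within the partial block the first minute is 1800 frames and each further minute 1798, so 0 further minute boundaries passed. Total skipped labels = 18 × 0 + 2 × 0 = 0.
Non-drop label index = 381 + 0 = 381; at 30 labels/s that is 00:00:12:21, i.e. DF 00:00:12;21.

00:00:12;21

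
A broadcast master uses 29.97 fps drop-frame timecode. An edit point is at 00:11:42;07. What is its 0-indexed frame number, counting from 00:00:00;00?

21047

Complete 10-minute blocks: 1, each 17982 frames → 17982.
Remaining 1 whole minute in the current block: 1800 + 0 × 1798 = 1800 frames.
Within the current minute: 42 × 30 + 7 − 2 = 1265 (labels ;00/;01 skipped at this minute). Total = 17982 + 1800 + 1265 = 21047.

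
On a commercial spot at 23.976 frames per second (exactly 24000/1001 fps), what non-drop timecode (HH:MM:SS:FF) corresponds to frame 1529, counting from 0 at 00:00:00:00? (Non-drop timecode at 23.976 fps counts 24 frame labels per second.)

00:01:03:17

1529 ÷ 24 = 63 full seconds, remainder 17 frames.
63 s = 0 h 1 min 3 s.
Timecode: 00:01:03:17.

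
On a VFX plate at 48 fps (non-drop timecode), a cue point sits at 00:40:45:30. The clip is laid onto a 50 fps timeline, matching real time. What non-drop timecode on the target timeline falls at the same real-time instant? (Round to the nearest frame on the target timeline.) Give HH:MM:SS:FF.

00:40:45:31

Source frame index: (0×3600 + 40×60 + 45) × 48 + 30 = 117390.
Real time: 117390 / (48) = 19565/8 s.
Target frame: (19565/8) × (50) = 489125/4 ≈ 122281.250 → 122281.
At 50 labels/s: frame 122281 → 00:40:45:31.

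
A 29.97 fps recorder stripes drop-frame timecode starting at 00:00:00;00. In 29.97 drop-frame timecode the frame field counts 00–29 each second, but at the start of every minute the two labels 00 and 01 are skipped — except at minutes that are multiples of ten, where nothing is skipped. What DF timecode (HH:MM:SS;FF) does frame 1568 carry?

Ten DF minutes hold 17982 frames, so frame 1568 lies in block 0 (frames 0–17981) with 1568 frames into that block.
The block's first minute is 1800 frames and the rest 1798 each; 1568 frames reaches minute 0, so 0 × 18 + 0 × 2 = 0 labels have been skipped so far.
Adding those back, label number 1568 + 0 = 1568 at 30 labels/s is 52 s + 8 f = 0 h 0 min 52 s frame 8, i.e. 00:00:52;08.

00:00:52;08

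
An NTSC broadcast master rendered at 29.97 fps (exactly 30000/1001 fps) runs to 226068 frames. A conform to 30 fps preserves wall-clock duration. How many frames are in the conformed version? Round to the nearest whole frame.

Frames at target rate = 226068 × (30) / (30000/1001) = 56573517/250 ≈ 226294.068.
Nearest whole frame: 226294.

226294 frames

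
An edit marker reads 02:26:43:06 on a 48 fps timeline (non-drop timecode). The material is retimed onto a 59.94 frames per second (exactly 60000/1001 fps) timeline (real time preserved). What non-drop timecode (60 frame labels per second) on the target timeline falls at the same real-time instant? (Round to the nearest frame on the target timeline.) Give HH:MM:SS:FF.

Source frame index: (2×3600 + 26×60 + 43) × 48 + 6 = 422550.
Real time: 422550 / (48) = 70425/8 s.
Target frame: (70425/8) × (60000/1001) = 528187500/1001 ≈ 527659.840 → 527660.
At 60 labels/s: frame 527660 → 02:26:34:20.

02:26:34:20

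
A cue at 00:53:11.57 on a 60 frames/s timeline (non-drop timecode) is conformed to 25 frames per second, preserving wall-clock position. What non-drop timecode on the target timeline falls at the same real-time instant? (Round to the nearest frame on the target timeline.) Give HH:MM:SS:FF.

Source frame index: (0×3600 + 53×60 + 11) × 60 + 57 = 191517.
Real time: 191517 / (60) = 63839/20 s.
Target frame: (63839/20) × (25) = 319195/4 ≈ 79798.750 → 79799.
At 25 labels/s: frame 79799 → 00:53:11:24.

00:53:11:24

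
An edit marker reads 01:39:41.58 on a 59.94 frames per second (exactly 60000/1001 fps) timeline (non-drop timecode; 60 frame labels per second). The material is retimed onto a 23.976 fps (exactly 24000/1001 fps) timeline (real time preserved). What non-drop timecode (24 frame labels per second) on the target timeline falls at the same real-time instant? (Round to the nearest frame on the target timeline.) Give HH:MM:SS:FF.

Source frame index: (1×3600 + 39×60 + 41) × 60 + 58 = 358918.
Real time: 358918 / (60000/1001) = 179638459/30000 s.
Target frame: (179638459/30000) × (24000/1001) = 717836/5 ≈ 143567.200 → 143567.
At 24 labels/s: frame 143567 → 01:39:41:23.

01:39:41:23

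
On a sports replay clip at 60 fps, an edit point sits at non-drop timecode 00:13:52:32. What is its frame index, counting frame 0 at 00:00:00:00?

Total seconds to the label: (0 × 3600 + 13 × 60 + 52) = 832.
Frame index = 832 × 60 + 32 = 49952.

49952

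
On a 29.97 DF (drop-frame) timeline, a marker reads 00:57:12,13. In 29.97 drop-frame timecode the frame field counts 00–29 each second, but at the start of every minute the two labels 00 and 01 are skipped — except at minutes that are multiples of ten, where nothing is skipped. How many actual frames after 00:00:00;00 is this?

102869

As if non-drop at 30 labels/s: (0 × 3600 + 57 × 60 + 12) × 30 + 13 = 102973.
Minute boundaries passed: 57; those not divisible by 10: 57 − 5 = 52; dropped labels = 2 × 52 = 104.
Actual frame index = 102973 − 104 = 102869.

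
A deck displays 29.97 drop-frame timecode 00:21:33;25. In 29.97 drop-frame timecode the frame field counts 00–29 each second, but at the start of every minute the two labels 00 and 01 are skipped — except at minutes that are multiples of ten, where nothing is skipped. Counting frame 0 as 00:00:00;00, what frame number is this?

As if non-drop at 30 labels/s: (0 × 3600 + 21 × 60 + 33) × 30 + 25 = 38815.
Minute boundaries passed: 21; those not divisible by 10: 21 − 2 = 19; dropped labels = 2 × 19 = 38.
Actual frame index = 38815 − 38 = 38777.

38777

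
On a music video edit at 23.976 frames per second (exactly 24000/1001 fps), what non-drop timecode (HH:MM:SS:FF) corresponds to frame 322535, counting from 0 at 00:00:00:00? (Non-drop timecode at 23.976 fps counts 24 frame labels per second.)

322535 ÷ 24 = 13438 full seconds, remainder 23 frames.
13438 s = 3 h 43 min 58 s.
Timecode: 03:43:58:23.

03:43:58:23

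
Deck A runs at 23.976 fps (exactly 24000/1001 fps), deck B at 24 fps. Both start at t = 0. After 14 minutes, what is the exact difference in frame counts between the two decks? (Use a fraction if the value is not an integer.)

2880/143 frames

14 min = 840 s.
A emits 24000/1001 × 840 = 2880000/143 frames; B emits 24 × 840 = 20160.
Difference = 2880/143 frames (≈ 20.1399); B is ahead of A.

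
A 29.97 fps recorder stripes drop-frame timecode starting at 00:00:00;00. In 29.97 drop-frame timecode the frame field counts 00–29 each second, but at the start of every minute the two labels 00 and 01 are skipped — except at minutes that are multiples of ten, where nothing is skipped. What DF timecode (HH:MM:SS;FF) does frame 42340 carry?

Ten DF minutes hold 17982 frames, so frame 42340 lies in block 2 (frames 35964–53945) with 6376 frames into that block.
The block's first minute is 1800 frames and the rest 1798 each; 6376 frames reaches minute 3, so 2 × 18 + 3 × 2 = 42 labels have been skipped so far.
Adding those back, label number 42340 + 42 = 42382 at 30 labels/s is 1412 s + 22 f = 0 h 23 min 32 s frame 22, i.e. 00:23:32;22.

00:23:32;22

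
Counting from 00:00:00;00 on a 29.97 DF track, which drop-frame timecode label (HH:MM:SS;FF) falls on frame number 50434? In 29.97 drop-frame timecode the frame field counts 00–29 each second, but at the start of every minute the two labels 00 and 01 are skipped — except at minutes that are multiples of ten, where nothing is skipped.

00:28:02;26

Ten DF minutes hold 17982 frames, so frame 50434 lies in block 2 (frames 35964–53945) with 14470 frames into that block.
The block's first minute is 1800 frames and the rest 1798 each; 14470 frames reaches minute 8, so 2 × 18 + 8 × 2 = 52 labels have been skipped so far.
Adding those back, label number 50434 + 52 = 50486 at 30 labels/s is 1682 s + 26 f = 0 h 28 min 2 s frame 26, i.e. 00:28:02;26.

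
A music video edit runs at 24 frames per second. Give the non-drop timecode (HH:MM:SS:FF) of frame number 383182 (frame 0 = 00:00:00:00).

04:26:05:22

383182 ÷ 24 = 15965 full seconds, remainder 22 frames.
15965 s = 4 h 26 min 5 s.
Timecode: 04:26:05:22.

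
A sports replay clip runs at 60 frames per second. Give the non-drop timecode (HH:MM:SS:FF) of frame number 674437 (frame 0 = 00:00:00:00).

03:07:20:37

674437 ÷ 60 = 11240 full seconds, remainder 37 frames.
11240 s = 3 h 7 min 20 s.
Timecode: 03:07:20:37.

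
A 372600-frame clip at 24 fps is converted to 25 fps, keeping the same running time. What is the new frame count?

Target frames = source frames × (target rate / source rate) = 372600 × (25)/(24) = 372600 × 25/24 = 388125.

388125 frames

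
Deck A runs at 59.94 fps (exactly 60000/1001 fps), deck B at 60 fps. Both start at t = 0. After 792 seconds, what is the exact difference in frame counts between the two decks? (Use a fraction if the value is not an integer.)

A emits 60000/1001 × 792 = 4320000/91 frames; B emits 60 × 792 = 47520.
Difference = 4320/91 frames (≈ 47.4725); B is ahead of A.

4320/91 frames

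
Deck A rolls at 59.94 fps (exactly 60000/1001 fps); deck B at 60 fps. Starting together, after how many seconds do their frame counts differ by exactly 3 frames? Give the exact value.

50.05 seconds

The gap grows by |60 − 60000/1001| = 60/1001 frames per second.
Time for a 3-frame gap: 3 ÷ (60/1001) = 50.05 s.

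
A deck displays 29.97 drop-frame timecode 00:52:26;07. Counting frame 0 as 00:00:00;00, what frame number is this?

94293

As if non-drop at 30 labels/s: (0 × 3600 + 52 × 60 + 26) × 30 + 7 = 94387.
Minute boundaries passed: 52; those not divisible by 10: 52 − 5 = 47; dropped labels = 2 × 47 = 94.
Actual frame index = 94387 − 94 = 94293.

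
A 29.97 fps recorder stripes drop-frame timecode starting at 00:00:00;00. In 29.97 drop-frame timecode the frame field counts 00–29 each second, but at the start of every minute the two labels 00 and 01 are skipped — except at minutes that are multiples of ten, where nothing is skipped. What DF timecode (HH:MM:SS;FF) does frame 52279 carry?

Each 10-minute DF block holds 10 × 60 × 30 − 9 × 2 = 17982 frames. 52279 ÷ 17982 → 2 full blocks, remainder 16315.
Within the partial block the first minute is 1800 frames and each further minute 1798, so 9 further minute boundaries passed. Total skipped labels = 18 × 2 + 2 × 9 = 54.
Non-drop label index = 52279 + 54 = 52333; at 30 labels/s that is 00:29:04:13, i.e. DF 00:29:04;13.

00:29:04;13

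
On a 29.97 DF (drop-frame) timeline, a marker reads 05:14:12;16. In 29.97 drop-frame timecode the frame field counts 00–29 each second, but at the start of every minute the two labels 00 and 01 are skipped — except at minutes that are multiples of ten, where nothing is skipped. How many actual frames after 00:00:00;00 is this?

As if non-drop at 30 labels/s: (5 × 3600 + 14 × 60 + 12) × 30 + 16 = 565576.
Minute boundaries passed: 314; those not divisible by 10: 314 − 31 = 283; dropped labels = 2 × 283 = 566.
Actual frame index = 565576 − 566 = 565010.

565010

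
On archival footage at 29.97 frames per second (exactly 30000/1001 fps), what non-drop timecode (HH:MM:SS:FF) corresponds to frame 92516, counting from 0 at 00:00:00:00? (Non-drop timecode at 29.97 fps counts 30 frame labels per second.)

00:51:23:26

92516 ÷ 30 = 3083 full seconds, remainder 26 frames.
3083 s = 0 h 51 min 23 s.
Timecode: 00:51:23:26.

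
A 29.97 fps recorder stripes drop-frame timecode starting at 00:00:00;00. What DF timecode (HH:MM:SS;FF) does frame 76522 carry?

Ten DF minutes hold 17982 frames, so frame 76522 lies in block 4 (frames 71928–89909) with 4594 frames into that block.
The block's first minute is 1800 frames and the rest 1798 each; 4594 frames reaches minute 2, so 4 × 18 + 2 × 2 = 76 labels have been skipped so far.
Adding those back, label number 76522 + 76 = 76598 at 30 labels/s is 2553 s + 8 f = 0 h 42 min 33 s frame 8, i.e. 00:42:33;08.

00:42:33;08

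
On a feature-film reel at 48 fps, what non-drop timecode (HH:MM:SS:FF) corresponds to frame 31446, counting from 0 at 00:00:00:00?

31446 ÷ 48 = 655 full seconds, remainder 6 frames.
655 s = 0 h 10 min 55 s.
Timecode: 00:10:55:06.

00:10:55:06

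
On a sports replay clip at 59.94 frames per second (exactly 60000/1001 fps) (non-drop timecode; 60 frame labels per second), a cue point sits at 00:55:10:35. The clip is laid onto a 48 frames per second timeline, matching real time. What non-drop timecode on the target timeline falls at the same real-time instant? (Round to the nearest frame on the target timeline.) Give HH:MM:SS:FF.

Source frame index: (0×3600 + 55×60 + 10) × 60 + 35 = 198635.
Real time: 198635 / (60000/1001) = 39766727/12000 s.
Target frame: (39766727/12000) × (48) = 39766727/250 ≈ 159066.908 → 159067.
At 48 labels/s: frame 159067 → 00:55:13:43.

00:55:13:43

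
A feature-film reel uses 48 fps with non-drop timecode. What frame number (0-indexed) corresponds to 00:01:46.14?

5102

Total seconds to the label: (0 × 3600 + 1 × 60 + 46) = 106.
Frame index = 106 × 48 + 14 = 5102.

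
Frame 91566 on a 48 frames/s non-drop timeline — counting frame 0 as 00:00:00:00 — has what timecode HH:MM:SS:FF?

00:31:47:30

91566 ÷ 48 = 1907 full seconds, remainder 30 frames.
1907 s = 0 h 31 min 47 s.
Timecode: 00:31:47:30.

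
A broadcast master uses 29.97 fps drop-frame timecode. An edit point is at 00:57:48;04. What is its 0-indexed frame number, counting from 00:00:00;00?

Complete 10-minute blocks: 5, each 17982 frames → 89910.
Remaining 7 whole minutes in the current block: 1800 + 6 × 1798 = 12588 frames.
Within the current minute: 48 × 30 + 4 − 2 = 1442 (labels ;00/;01 skipped at this minute). Total = 89910 + 12588 + 1442 = 103940.

103940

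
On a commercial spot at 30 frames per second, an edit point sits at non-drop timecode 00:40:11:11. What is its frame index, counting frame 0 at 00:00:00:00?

Total seconds to the label: (0 × 3600 + 40 × 60 + 11) = 2411.
Frame index = 2411 × 30 + 11 = 72341.

frame 72341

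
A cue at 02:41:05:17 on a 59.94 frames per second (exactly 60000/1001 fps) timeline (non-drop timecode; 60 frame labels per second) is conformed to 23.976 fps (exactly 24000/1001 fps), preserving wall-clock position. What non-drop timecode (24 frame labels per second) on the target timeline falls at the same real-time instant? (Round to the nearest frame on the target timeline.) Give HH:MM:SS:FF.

02:41:05:07

Source frame index: (2×3600 + 41×60 + 5) × 60 + 17 = 579917.
Real time: 579917 / (60000/1001) = 580496917/60000 s.
Target frame: (580496917/60000) × (24000/1001) = 1159834/5 ≈ 231966.800 → 231967.
At 24 labels/s: frame 231967 → 02:41:05:07.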